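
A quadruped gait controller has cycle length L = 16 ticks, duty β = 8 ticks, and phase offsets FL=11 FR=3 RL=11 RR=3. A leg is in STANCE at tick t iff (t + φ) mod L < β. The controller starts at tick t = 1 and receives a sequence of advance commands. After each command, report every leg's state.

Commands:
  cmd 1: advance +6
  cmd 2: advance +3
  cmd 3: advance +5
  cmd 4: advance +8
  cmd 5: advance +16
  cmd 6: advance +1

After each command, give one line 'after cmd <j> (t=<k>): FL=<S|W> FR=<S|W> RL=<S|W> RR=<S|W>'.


start t=1: FL=W FR=S RL=W RR=S
cmd 1: advance +6 → t=7, phase=(2,10,2,10) → FL=S FR=W RL=S RR=W
cmd 2: advance +3 → t=10, phase=(5,13,5,13) → FL=S FR=W RL=S RR=W
cmd 3: advance +5 → t=15, phase=(10,2,10,2) → FL=W FR=S RL=W RR=S
cmd 4: advance +8 → t=23, phase=(2,10,2,10) → FL=S FR=W RL=S RR=W
cmd 5: advance +16 → t=39, phase=(2,10,2,10) → FL=S FR=W RL=S RR=W
cmd 6: advance +1 → t=40, phase=(3,11,3,11) → FL=S FR=W RL=S RR=W

after cmd 1 (t=7): FL=S FR=W RL=S RR=W
after cmd 2 (t=10): FL=S FR=W RL=S RR=W
after cmd 3 (t=15): FL=W FR=S RL=W RR=S
after cmd 4 (t=23): FL=S FR=W RL=S RR=W
after cmd 5 (t=39): FL=S FR=W RL=S RR=W
after cmd 6 (t=40): FL=S FR=W RL=S RR=W


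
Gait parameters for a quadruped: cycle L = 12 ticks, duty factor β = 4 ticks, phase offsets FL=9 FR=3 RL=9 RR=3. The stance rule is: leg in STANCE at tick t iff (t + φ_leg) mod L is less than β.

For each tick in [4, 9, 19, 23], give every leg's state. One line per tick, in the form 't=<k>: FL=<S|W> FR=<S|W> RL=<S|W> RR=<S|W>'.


t=4: phase=(1,7,1,7) vs β=4 → FL=S FR=W RL=S RR=W
t=9: phase=(6,0,6,0) vs β=4 → FL=W FR=S RL=W RR=S
t=19: phase=(4,10,4,10) vs β=4 → FL=W FR=W RL=W RR=W
t=23: phase=(8,2,8,2) vs β=4 → FL=W FR=S RL=W RR=S

t=4: FL=S FR=W RL=S RR=W
t=9: FL=W FR=S RL=W RR=S
t=19: FL=W FR=W RL=W RR=W
t=23: FL=W FR=S RL=W RR=S


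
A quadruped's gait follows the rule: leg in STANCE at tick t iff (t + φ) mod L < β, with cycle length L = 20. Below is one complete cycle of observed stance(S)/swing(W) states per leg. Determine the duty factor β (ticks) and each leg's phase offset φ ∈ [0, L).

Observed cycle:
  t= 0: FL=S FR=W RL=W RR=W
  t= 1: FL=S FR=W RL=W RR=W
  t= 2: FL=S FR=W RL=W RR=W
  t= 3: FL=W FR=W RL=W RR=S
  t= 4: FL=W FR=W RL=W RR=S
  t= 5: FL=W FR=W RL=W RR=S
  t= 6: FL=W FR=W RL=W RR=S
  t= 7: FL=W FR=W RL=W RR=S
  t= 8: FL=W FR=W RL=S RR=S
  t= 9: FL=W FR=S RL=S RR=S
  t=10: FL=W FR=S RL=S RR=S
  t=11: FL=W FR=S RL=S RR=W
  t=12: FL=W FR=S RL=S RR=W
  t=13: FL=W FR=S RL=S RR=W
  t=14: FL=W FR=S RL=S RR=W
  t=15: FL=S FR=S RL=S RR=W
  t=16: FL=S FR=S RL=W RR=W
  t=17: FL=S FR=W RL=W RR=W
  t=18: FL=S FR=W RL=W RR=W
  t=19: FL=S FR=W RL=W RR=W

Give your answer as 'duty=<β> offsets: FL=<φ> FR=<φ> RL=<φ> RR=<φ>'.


duty β = stance ticks per leg = 8
FL: stance ticks = 8; W→S at t=15 → φ=5
FR: stance ticks = 8; W→S at t=9 → φ=11
RL: stance ticks = 8; W→S at t=8 → φ=12
RR: stance ticks = 8; W→S at t=3 → φ=17

duty=8 offsets: FL=5 FR=11 RL=12 RR=17


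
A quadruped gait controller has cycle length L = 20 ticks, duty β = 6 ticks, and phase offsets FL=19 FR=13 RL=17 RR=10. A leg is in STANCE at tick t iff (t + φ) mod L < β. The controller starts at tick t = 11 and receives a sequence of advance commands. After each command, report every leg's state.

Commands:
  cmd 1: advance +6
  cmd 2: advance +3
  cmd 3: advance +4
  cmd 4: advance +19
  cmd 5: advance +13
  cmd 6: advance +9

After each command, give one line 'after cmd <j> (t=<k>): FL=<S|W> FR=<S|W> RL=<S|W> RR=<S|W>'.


after cmd 1 (t=17): FL=W FR=W RL=W RR=W
after cmd 2 (t=20): FL=W FR=W RL=W RR=W
after cmd 3 (t=24): FL=S FR=W RL=S RR=W
after cmd 4 (t=43): FL=S FR=W RL=S RR=W
after cmd 5 (t=56): FL=W FR=W RL=W RR=W
after cmd 6 (t=65): FL=S FR=W RL=S RR=W

start t=11: FL=W FR=S RL=W RR=S
cmd 1: advance +6 → t=17, phase=(16,10,14,7) → FL=W FR=W RL=W RR=W
cmd 2: advance +3 → t=20, phase=(19,13,17,10) → FL=W FR=W RL=W RR=W
cmd 3: advance +4 → t=24, phase=(3,17,1,14) → FL=S FR=W RL=S RR=W
cmd 4: advance +19 → t=43, phase=(2,16,0,13) → FL=S FR=W RL=S RR=W
cmd 5: advance +13 → t=56, phase=(15,9,13,6) → FL=W FR=W RL=W RR=W
cmd 6: advance +9 → t=65, phase=(4,18,2,15) → FL=S FR=W RL=S RR=W


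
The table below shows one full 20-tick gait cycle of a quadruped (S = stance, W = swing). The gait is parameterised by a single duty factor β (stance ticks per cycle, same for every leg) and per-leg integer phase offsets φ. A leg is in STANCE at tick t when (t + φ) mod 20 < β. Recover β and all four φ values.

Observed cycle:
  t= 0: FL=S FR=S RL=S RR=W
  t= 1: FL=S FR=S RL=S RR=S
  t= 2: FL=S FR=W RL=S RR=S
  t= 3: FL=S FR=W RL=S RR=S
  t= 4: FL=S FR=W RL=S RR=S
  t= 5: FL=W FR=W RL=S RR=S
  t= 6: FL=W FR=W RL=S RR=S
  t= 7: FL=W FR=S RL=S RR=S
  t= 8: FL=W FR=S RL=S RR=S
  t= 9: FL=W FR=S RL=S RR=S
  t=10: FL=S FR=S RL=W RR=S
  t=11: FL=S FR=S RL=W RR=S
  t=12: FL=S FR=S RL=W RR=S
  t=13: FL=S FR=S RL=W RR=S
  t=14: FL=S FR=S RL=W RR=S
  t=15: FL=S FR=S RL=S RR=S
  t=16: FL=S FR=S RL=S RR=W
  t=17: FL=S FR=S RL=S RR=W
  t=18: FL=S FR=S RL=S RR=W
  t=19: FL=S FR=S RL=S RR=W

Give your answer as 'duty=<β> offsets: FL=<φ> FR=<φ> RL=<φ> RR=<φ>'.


duty=15 offsets: FL=10 FR=13 RL=5 RR=19

duty β = stance ticks per leg = 15
FL: stance ticks = 15; W→S at t=10 → φ=10
FR: stance ticks = 15; W→S at t=7 → φ=13
RL: stance ticks = 15; W→S at t=15 → φ=5
RR: stance ticks = 15; W→S at t=1 → φ=19


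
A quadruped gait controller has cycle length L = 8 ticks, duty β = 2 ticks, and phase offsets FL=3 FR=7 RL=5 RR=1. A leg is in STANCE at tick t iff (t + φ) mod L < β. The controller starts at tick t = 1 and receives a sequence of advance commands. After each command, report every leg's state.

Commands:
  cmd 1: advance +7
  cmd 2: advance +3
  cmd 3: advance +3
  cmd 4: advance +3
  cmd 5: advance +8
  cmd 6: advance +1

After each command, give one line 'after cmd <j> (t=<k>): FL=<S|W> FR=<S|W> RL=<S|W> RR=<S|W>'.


after cmd 1 (t=8): FL=W FR=W RL=W RR=S
after cmd 2 (t=11): FL=W FR=W RL=S RR=W
after cmd 3 (t=14): FL=S FR=W RL=W RR=W
after cmd 4 (t=17): FL=W FR=S RL=W RR=W
after cmd 5 (t=25): FL=W FR=S RL=W RR=W
after cmd 6 (t=26): FL=W FR=S RL=W RR=W

start t=1: FL=W FR=S RL=W RR=W
cmd 1: advance +7 → t=8, phase=(3,7,5,1) → FL=W FR=W RL=W RR=S
cmd 2: advance +3 → t=11, phase=(6,2,0,4) → FL=W FR=W RL=S RR=W
cmd 3: advance +3 → t=14, phase=(1,5,3,7) → FL=S FR=W RL=W RR=W
cmd 4: advance +3 → t=17, phase=(4,0,6,2) → FL=W FR=S RL=W RR=W
cmd 5: advance +8 → t=25, phase=(4,0,6,2) → FL=W FR=S RL=W RR=W
cmd 6: advance +1 → t=26, phase=(5,1,7,3) → FL=W FR=S RL=W RR=W


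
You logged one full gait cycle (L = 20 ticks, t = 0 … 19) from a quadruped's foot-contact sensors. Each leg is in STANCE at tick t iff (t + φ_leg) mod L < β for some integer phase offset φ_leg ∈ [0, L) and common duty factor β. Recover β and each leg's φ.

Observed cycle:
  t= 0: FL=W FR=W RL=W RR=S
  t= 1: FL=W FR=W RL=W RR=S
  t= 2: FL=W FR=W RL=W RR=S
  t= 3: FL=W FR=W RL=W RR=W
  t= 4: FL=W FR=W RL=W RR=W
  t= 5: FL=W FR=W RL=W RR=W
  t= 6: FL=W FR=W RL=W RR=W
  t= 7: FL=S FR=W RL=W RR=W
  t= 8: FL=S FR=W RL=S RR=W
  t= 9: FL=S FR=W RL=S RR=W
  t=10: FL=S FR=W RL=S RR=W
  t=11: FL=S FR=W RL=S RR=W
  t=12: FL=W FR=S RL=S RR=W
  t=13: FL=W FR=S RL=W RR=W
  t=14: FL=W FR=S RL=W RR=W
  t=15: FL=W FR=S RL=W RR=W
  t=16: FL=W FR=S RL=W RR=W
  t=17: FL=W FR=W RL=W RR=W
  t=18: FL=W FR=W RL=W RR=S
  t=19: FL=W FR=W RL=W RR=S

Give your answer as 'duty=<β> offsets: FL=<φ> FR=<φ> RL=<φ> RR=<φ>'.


duty=5 offsets: FL=13 FR=8 RL=12 RR=2

duty β = stance ticks per leg = 5
FL: stance ticks = 5; W→S at t=7 → φ=13
FR: stance ticks = 5; W→S at t=12 → φ=8
RL: stance ticks = 5; W→S at t=8 → φ=12
RR: stance ticks = 5; W→S at t=18 → φ=2


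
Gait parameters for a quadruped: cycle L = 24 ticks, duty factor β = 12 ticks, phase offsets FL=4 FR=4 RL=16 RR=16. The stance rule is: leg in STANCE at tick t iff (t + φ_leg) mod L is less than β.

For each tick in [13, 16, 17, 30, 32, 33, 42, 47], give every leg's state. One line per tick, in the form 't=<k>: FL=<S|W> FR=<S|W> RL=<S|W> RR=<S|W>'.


t=13: FL=W FR=W RL=S RR=S
t=16: FL=W FR=W RL=S RR=S
t=17: FL=W FR=W RL=S RR=S
t=30: FL=S FR=S RL=W RR=W
t=32: FL=W FR=W RL=S RR=S
t=33: FL=W FR=W RL=S RR=S
t=42: FL=W FR=W RL=S RR=S
t=47: FL=S FR=S RL=W RR=W

t=13: phase=(17,17,5,5) vs β=12 → FL=W FR=W RL=S RR=S
t=16: phase=(20,20,8,8) vs β=12 → FL=W FR=W RL=S RR=S
t=17: phase=(21,21,9,9) vs β=12 → FL=W FR=W RL=S RR=S
t=30: phase=(10,10,22,22) vs β=12 → FL=S FR=S RL=W RR=W
t=32: phase=(12,12,0,0) vs β=12 → FL=W FR=W RL=S RR=S
t=33: phase=(13,13,1,1) vs β=12 → FL=W FR=W RL=S RR=S
t=42: phase=(22,22,10,10) vs β=12 → FL=W FR=W RL=S RR=S
t=47: phase=(3,3,15,15) vs β=12 → FL=S FR=S RL=W RR=W


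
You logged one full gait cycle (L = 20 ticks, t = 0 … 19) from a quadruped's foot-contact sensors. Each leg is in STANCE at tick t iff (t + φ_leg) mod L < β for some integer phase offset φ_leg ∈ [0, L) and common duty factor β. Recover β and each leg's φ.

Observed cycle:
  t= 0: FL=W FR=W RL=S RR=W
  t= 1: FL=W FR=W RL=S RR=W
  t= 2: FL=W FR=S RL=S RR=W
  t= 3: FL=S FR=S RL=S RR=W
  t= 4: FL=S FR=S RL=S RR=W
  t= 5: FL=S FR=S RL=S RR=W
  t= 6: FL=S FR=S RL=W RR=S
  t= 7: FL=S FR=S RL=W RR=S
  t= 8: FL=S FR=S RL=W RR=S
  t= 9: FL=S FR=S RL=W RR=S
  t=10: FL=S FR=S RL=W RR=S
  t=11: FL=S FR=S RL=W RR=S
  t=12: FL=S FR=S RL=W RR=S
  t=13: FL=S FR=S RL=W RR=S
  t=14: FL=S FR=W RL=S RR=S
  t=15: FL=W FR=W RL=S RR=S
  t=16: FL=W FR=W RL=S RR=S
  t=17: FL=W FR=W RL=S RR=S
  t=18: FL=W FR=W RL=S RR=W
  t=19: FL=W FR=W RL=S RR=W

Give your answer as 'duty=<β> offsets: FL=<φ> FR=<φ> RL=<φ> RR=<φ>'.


duty=12 offsets: FL=17 FR=18 RL=6 RR=14

duty β = stance ticks per leg = 12
FL: stance ticks = 12; W→S at t=3 → φ=17
FR: stance ticks = 12; W→S at t=2 → φ=18
RL: stance ticks = 12; W→S at t=14 → φ=6
RR: stance ticks = 12; W→S at t=6 → φ=14


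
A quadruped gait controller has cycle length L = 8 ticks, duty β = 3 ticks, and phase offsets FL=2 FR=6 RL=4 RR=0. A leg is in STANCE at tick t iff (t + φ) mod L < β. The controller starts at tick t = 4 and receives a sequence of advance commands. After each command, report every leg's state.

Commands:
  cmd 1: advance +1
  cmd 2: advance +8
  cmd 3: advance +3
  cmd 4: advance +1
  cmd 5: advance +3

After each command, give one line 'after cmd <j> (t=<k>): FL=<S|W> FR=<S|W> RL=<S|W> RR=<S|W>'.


after cmd 1 (t=5): FL=W FR=W RL=S RR=W
after cmd 2 (t=13): FL=W FR=W RL=S RR=W
after cmd 3 (t=16): FL=S FR=W RL=W RR=S
after cmd 4 (t=17): FL=W FR=W RL=W RR=S
after cmd 5 (t=20): FL=W FR=S RL=S RR=W

start t=4: FL=W FR=S RL=S RR=W
cmd 1: advance +1 → t=5, phase=(7,3,1,5) → FL=W FR=W RL=S RR=W
cmd 2: advance +8 → t=13, phase=(7,3,1,5) → FL=W FR=W RL=S RR=W
cmd 3: advance +3 → t=16, phase=(2,6,4,0) → FL=S FR=W RL=W RR=S
cmd 4: advance +1 → t=17, phase=(3,7,5,1) → FL=W FR=W RL=W RR=S
cmd 5: advance +3 → t=20, phase=(6,2,0,4) → FL=W FR=S RL=S RR=W


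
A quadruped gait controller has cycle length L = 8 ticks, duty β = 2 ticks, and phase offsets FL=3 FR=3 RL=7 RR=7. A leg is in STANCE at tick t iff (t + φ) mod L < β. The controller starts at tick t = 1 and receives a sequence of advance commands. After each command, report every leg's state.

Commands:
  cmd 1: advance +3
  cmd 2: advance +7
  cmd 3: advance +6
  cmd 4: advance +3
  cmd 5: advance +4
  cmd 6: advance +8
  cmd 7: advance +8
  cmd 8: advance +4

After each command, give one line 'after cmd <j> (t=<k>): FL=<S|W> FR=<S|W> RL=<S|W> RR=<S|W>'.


start t=1: FL=W FR=W RL=S RR=S
cmd 1: advance +3 → t=4, phase=(7,7,3,3) → FL=W FR=W RL=W RR=W
cmd 2: advance +7 → t=11, phase=(6,6,2,2) → FL=W FR=W RL=W RR=W
cmd 3: advance +6 → t=17, phase=(4,4,0,0) → FL=W FR=W RL=S RR=S
cmd 4: advance +3 → t=20, phase=(7,7,3,3) → FL=W FR=W RL=W RR=W
cmd 5: advance +4 → t=24, phase=(3,3,7,7) → FL=W FR=W RL=W RR=W
cmd 6: advance +8 → t=32, phase=(3,3,7,7) → FL=W FR=W RL=W RR=W
cmd 7: advance +8 → t=40, phase=(3,3,7,7) → FL=W FR=W RL=W RR=W
cmd 8: advance +4 → t=44, phase=(7,7,3,3) → FL=W FR=W RL=W RR=W

after cmd 1 (t=4): FL=W FR=W RL=W RR=W
after cmd 2 (t=11): FL=W FR=W RL=W RR=W
after cmd 3 (t=17): FL=W FR=W RL=S RR=S
after cmd 4 (t=20): FL=W FR=W RL=W RR=W
after cmd 5 (t=24): FL=W FR=W RL=W RR=W
after cmd 6 (t=32): FL=W FR=W RL=W RR=W
after cmd 7 (t=40): FL=W FR=W RL=W RR=W
after cmd 8 (t=44): FL=W FR=W RL=W RR=W


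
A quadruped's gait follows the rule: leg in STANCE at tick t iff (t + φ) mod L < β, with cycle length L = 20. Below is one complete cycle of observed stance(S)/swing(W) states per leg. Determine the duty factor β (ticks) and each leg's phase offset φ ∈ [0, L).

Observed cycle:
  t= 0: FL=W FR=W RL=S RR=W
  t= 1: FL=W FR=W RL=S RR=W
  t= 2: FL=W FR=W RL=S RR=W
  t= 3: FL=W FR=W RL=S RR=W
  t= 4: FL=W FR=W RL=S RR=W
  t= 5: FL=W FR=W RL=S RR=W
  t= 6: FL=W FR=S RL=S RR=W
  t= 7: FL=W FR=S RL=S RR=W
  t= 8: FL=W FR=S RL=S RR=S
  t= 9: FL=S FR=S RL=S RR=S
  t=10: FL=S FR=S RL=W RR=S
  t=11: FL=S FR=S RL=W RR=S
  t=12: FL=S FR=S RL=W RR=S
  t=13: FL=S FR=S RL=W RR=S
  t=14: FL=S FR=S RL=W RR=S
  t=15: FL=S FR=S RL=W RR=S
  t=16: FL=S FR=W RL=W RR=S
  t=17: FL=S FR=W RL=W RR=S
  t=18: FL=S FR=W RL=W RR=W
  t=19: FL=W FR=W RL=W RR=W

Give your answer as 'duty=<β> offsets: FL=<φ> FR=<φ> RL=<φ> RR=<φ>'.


duty=10 offsets: FL=11 FR=14 RL=0 RR=12

duty β = stance ticks per leg = 10
FL: stance ticks = 10; W→S at t=9 → φ=11
FR: stance ticks = 10; W→S at t=6 → φ=14
RL: stance ticks = 10; W→S at t=0 → φ=0
RR: stance ticks = 10; W→S at t=8 → φ=12


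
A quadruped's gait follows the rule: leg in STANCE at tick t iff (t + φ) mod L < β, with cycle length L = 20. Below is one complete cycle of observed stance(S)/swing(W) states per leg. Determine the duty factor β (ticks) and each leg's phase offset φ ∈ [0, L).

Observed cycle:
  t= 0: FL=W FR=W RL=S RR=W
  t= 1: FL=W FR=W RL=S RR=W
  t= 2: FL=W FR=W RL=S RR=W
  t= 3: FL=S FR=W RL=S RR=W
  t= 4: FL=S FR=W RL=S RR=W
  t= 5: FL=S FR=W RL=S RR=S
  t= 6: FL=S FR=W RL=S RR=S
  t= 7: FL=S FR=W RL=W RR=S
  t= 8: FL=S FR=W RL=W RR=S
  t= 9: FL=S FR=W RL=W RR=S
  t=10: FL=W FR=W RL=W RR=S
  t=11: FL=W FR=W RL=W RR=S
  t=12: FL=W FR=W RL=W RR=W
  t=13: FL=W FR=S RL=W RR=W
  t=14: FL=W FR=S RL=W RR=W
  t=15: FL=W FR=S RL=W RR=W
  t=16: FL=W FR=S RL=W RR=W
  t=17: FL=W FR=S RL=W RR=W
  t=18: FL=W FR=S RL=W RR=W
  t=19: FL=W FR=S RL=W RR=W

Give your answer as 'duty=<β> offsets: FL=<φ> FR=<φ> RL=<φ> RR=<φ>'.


duty=7 offsets: FL=17 FR=7 RL=0 RR=15

duty β = stance ticks per leg = 7
FL: stance ticks = 7; W→S at t=3 → φ=17
FR: stance ticks = 7; W→S at t=13 → φ=7
RL: stance ticks = 7; W→S at t=0 → φ=0
RR: stance ticks = 7; W→S at t=5 → φ=15


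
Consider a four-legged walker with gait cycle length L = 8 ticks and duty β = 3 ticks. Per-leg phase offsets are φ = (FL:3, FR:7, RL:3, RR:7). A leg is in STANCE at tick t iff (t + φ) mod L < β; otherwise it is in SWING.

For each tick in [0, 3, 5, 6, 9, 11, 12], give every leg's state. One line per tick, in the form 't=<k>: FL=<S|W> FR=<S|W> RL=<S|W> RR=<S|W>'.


t=0: phase=(3,7,3,7) vs β=3 → FL=W FR=W RL=W RR=W
t=3: phase=(6,2,6,2) vs β=3 → FL=W FR=S RL=W RR=S
t=5: phase=(0,4,0,4) vs β=3 → FL=S FR=W RL=S RR=W
t=6: phase=(1,5,1,5) vs β=3 → FL=S FR=W RL=S RR=W
t=9: phase=(4,0,4,0) vs β=3 → FL=W FR=S RL=W RR=S
t=11: phase=(6,2,6,2) vs β=3 → FL=W FR=S RL=W RR=S
t=12: phase=(7,3,7,3) vs β=3 → FL=W FR=W RL=W RR=W

t=0: FL=W FR=W RL=W RR=W
t=3: FL=W FR=S RL=W RR=S
t=5: FL=S FR=W RL=S RR=W
t=6: FL=S FR=W RL=S RR=W
t=9: FL=W FR=S RL=W RR=S
t=11: FL=W FR=S RL=W RR=S
t=12: FL=W FR=W RL=W RR=W


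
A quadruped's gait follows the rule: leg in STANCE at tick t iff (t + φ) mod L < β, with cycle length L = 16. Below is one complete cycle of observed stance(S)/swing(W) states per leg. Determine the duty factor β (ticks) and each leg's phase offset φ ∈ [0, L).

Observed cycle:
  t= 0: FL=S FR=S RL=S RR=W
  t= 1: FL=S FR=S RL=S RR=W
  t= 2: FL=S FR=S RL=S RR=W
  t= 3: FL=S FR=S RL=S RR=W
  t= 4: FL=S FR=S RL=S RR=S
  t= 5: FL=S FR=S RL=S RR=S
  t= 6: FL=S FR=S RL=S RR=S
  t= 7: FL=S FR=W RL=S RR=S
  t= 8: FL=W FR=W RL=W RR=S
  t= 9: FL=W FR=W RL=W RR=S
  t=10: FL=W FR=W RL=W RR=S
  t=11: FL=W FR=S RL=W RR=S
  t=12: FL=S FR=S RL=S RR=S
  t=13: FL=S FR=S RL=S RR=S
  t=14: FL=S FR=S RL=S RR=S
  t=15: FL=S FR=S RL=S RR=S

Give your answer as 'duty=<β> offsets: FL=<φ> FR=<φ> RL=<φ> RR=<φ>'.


duty β = stance ticks per leg = 12
FL: stance ticks = 12; W→S at t=12 → φ=4
FR: stance ticks = 12; W→S at t=11 → φ=5
RL: stance ticks = 12; W→S at t=12 → φ=4
RR: stance ticks = 12; W→S at t=4 → φ=12

duty=12 offsets: FL=4 FR=5 RL=4 RR=12


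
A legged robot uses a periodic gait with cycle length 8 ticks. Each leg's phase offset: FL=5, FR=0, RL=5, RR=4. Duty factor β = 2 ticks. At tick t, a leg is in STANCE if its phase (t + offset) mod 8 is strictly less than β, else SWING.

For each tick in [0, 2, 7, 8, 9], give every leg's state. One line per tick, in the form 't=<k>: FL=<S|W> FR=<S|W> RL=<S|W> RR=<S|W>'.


t=0: phase=(5,0,5,4) vs β=2 → FL=W FR=S RL=W RR=W
t=2: phase=(7,2,7,6) vs β=2 → FL=W FR=W RL=W RR=W
t=7: phase=(4,7,4,3) vs β=2 → FL=W FR=W RL=W RR=W
t=8: phase=(5,0,5,4) vs β=2 → FL=W FR=S RL=W RR=W
t=9: phase=(6,1,6,5) vs β=2 → FL=W FR=S RL=W RR=W

t=0: FL=W FR=S RL=W RR=W
t=2: FL=W FR=W RL=W RR=W
t=7: FL=W FR=W RL=W RR=W
t=8: FL=W FR=S RL=W RR=W
t=9: FL=W FR=S RL=W RR=W


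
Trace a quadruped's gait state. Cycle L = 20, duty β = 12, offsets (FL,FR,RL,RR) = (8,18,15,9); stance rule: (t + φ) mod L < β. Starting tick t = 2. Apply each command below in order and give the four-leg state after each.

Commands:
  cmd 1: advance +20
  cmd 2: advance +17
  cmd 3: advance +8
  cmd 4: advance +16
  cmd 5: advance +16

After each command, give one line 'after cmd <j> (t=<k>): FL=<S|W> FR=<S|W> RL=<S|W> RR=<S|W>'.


after cmd 1 (t=22): FL=S FR=S RL=W RR=S
after cmd 2 (t=39): FL=S FR=W RL=W RR=S
after cmd 3 (t=47): FL=W FR=S RL=S RR=W
after cmd 4 (t=63): FL=S FR=S RL=W RR=W
after cmd 5 (t=79): FL=S FR=W RL=W RR=S

start t=2: FL=S FR=S RL=W RR=S
cmd 1: advance +20 → t=22, phase=(10,0,17,11) → FL=S FR=S RL=W RR=S
cmd 2: advance +17 → t=39, phase=(7,17,14,8) → FL=S FR=W RL=W RR=S
cmd 3: advance +8 → t=47, phase=(15,5,2,16) → FL=W FR=S RL=S RR=W
cmd 4: advance +16 → t=63, phase=(11,1,18,12) → FL=S FR=S RL=W RR=W
cmd 5: advance +16 → t=79, phase=(7,17,14,8) → FL=S FR=W RL=W RR=S


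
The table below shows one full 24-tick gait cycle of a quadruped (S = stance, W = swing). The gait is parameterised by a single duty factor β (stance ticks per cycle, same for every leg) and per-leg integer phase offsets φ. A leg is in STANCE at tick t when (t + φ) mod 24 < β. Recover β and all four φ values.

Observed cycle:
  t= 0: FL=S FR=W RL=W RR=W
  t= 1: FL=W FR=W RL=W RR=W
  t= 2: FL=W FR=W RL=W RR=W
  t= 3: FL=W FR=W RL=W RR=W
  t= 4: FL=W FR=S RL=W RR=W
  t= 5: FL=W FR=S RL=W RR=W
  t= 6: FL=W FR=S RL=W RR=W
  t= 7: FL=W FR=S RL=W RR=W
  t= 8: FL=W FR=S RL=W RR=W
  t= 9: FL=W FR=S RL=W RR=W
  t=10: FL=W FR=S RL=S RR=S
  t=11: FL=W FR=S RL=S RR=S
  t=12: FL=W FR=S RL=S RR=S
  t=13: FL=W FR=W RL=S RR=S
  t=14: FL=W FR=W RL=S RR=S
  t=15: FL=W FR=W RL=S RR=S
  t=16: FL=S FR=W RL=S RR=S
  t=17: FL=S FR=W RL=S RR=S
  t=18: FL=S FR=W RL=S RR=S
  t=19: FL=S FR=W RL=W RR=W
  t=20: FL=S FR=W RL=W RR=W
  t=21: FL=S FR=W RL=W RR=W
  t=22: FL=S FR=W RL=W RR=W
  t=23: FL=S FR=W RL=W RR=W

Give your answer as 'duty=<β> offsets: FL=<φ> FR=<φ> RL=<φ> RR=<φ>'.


duty β = stance ticks per leg = 9
FL: stance ticks = 9; W→S at t=16 → φ=8
FR: stance ticks = 9; W→S at t=4 → φ=20
RL: stance ticks = 9; W→S at t=10 → φ=14
RR: stance ticks = 9; W→S at t=10 → φ=14

duty=9 offsets: FL=8 FR=20 RL=14 RR=14


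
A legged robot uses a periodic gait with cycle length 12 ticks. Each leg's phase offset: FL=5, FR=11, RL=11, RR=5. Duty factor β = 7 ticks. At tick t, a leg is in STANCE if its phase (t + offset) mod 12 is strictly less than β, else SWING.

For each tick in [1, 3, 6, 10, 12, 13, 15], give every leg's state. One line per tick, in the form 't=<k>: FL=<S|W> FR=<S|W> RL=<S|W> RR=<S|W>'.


t=1: FL=S FR=S RL=S RR=S
t=3: FL=W FR=S RL=S RR=W
t=6: FL=W FR=S RL=S RR=W
t=10: FL=S FR=W RL=W RR=S
t=12: FL=S FR=W RL=W RR=S
t=13: FL=S FR=S RL=S RR=S
t=15: FL=W FR=S RL=S RR=W

t=1: phase=(6,0,0,6) vs β=7 → FL=S FR=S RL=S RR=S
t=3: phase=(8,2,2,8) vs β=7 → FL=W FR=S RL=S RR=W
t=6: phase=(11,5,5,11) vs β=7 → FL=W FR=S RL=S RR=W
t=10: phase=(3,9,9,3) vs β=7 → FL=S FR=W RL=W RR=S
t=12: phase=(5,11,11,5) vs β=7 → FL=S FR=W RL=W RR=S
t=13: phase=(6,0,0,6) vs β=7 → FL=S FR=S RL=S RR=S
t=15: phase=(8,2,2,8) vs β=7 → FL=W FR=S RL=S RR=W


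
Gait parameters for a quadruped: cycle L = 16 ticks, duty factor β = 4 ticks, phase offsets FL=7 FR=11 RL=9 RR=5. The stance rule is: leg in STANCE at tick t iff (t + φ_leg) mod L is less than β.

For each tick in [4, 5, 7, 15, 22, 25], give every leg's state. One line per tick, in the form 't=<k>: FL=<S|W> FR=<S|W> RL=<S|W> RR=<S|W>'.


t=4: FL=W FR=W RL=W RR=W
t=5: FL=W FR=S RL=W RR=W
t=7: FL=W FR=S RL=S RR=W
t=15: FL=W FR=W RL=W RR=W
t=22: FL=W FR=S RL=W RR=W
t=25: FL=S FR=W RL=S RR=W

t=4: phase=(11,15,13,9) vs β=4 → FL=W FR=W RL=W RR=W
t=5: phase=(12,0,14,10) vs β=4 → FL=W FR=S RL=W RR=W
t=7: phase=(14,2,0,12) vs β=4 → FL=W FR=S RL=S RR=W
t=15: phase=(6,10,8,4) vs β=4 → FL=W FR=W RL=W RR=W
t=22: phase=(13,1,15,11) vs β=4 → FL=W FR=S RL=W RR=W
t=25: phase=(0,4,2,14) vs β=4 → FL=S FR=W RL=S RR=W


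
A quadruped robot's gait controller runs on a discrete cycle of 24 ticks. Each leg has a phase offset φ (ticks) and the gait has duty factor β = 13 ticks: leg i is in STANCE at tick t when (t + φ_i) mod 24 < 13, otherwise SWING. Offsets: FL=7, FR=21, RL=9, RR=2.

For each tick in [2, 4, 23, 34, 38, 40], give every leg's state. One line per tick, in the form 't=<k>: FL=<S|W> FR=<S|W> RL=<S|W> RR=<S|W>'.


t=2: FL=S FR=W RL=S RR=S
t=4: FL=S FR=S RL=W RR=S
t=23: FL=S FR=W RL=S RR=S
t=34: FL=W FR=S RL=W RR=S
t=38: FL=W FR=S RL=W RR=W
t=40: FL=W FR=W RL=S RR=W

t=2: phase=(9,23,11,4) vs β=13 → FL=S FR=W RL=S RR=S
t=4: phase=(11,1,13,6) vs β=13 → FL=S FR=S RL=W RR=S
t=23: phase=(6,20,8,1) vs β=13 → FL=S FR=W RL=S RR=S
t=34: phase=(17,7,19,12) vs β=13 → FL=W FR=S RL=W RR=S
t=38: phase=(21,11,23,16) vs β=13 → FL=W FR=S RL=W RR=W
t=40: phase=(23,13,1,18) vs β=13 → FL=W FR=W RL=S RR=W


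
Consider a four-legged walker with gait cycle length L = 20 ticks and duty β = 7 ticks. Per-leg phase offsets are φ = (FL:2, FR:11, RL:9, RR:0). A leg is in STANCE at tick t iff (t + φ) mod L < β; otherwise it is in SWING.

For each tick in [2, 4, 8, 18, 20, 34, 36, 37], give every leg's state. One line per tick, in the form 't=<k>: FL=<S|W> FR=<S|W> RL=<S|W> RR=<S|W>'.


t=2: phase=(4,13,11,2) vs β=7 → FL=S FR=W RL=W RR=S
t=4: phase=(6,15,13,4) vs β=7 → FL=S FR=W RL=W RR=S
t=8: phase=(10,19,17,8) vs β=7 → FL=W FR=W RL=W RR=W
t=18: phase=(0,9,7,18) vs β=7 → FL=S FR=W RL=W RR=W
t=20: phase=(2,11,9,0) vs β=7 → FL=S FR=W RL=W RR=S
t=34: phase=(16,5,3,14) vs β=7 → FL=W FR=S RL=S RR=W
t=36: phase=(18,7,5,16) vs β=7 → FL=W FR=W RL=S RR=W
t=37: phase=(19,8,6,17) vs β=7 → FL=W FR=W RL=S RR=W

t=2: FL=S FR=W RL=W RR=S
t=4: FL=S FR=W RL=W RR=S
t=8: FL=W FR=W RL=W RR=W
t=18: FL=S FR=W RL=W RR=W
t=20: FL=S FR=W RL=W RR=S
t=34: FL=W FR=S RL=S RR=W
t=36: FL=W FR=W RL=S RR=W
t=37: FL=W FR=W RL=S RR=W


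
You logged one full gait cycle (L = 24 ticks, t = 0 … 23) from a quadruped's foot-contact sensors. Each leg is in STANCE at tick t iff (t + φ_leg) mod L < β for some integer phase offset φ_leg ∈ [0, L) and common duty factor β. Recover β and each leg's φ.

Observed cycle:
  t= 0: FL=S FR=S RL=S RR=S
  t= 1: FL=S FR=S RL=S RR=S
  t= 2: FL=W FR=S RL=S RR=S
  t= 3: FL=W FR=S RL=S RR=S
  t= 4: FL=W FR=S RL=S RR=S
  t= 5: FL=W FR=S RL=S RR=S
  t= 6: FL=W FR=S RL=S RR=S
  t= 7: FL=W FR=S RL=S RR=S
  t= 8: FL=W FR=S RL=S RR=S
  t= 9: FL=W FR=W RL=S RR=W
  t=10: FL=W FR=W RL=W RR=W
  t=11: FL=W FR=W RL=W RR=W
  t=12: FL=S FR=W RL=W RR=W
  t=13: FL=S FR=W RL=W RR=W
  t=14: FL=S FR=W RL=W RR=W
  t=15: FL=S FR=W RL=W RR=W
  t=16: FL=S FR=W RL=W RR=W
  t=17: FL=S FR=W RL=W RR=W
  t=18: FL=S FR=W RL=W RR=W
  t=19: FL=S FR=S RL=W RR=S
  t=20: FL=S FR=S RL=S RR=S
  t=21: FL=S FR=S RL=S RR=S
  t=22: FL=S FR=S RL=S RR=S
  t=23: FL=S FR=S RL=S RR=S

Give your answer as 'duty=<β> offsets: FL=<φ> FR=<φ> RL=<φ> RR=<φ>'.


duty=14 offsets: FL=12 FR=5 RL=4 RR=5

duty β = stance ticks per leg = 14
FL: stance ticks = 14; W→S at t=12 → φ=12
FR: stance ticks = 14; W→S at t=19 → φ=5
RL: stance ticks = 14; W→S at t=20 → φ=4
RR: stance ticks = 14; W→S at t=19 → φ=5


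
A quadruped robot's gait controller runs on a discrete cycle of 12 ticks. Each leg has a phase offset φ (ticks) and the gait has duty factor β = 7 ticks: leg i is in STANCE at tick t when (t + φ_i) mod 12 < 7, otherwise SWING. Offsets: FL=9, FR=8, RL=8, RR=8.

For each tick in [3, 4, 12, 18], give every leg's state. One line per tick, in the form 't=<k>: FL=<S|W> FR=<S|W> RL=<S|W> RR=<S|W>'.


t=3: phase=(0,11,11,11) vs β=7 → FL=S FR=W RL=W RR=W
t=4: phase=(1,0,0,0) vs β=7 → FL=S FR=S RL=S RR=S
t=12: phase=(9,8,8,8) vs β=7 → FL=W FR=W RL=W RR=W
t=18: phase=(3,2,2,2) vs β=7 → FL=S FR=S RL=S RR=S

t=3: FL=S FR=W RL=W RR=W
t=4: FL=S FR=S RL=S RR=S
t=12: FL=W FR=W RL=W RR=W
t=18: FL=S FR=S RL=S RR=S


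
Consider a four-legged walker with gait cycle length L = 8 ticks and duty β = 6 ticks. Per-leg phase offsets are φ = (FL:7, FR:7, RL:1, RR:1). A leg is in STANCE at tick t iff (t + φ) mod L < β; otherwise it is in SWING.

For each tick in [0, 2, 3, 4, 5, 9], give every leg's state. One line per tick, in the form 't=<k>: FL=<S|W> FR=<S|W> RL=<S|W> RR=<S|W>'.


t=0: FL=W FR=W RL=S RR=S
t=2: FL=S FR=S RL=S RR=S
t=3: FL=S FR=S RL=S RR=S
t=4: FL=S FR=S RL=S RR=S
t=5: FL=S FR=S RL=W RR=W
t=9: FL=S FR=S RL=S RR=S

t=0: phase=(7,7,1,1) vs β=6 → FL=W FR=W RL=S RR=S
t=2: phase=(1,1,3,3) vs β=6 → FL=S FR=S RL=S RR=S
t=3: phase=(2,2,4,4) vs β=6 → FL=S FR=S RL=S RR=S
t=4: phase=(3,3,5,5) vs β=6 → FL=S FR=S RL=S RR=S
t=5: phase=(4,4,6,6) vs β=6 → FL=S FR=S RL=W RR=W
t=9: phase=(0,0,2,2) vs β=6 → FL=S FR=S RL=S RR=S


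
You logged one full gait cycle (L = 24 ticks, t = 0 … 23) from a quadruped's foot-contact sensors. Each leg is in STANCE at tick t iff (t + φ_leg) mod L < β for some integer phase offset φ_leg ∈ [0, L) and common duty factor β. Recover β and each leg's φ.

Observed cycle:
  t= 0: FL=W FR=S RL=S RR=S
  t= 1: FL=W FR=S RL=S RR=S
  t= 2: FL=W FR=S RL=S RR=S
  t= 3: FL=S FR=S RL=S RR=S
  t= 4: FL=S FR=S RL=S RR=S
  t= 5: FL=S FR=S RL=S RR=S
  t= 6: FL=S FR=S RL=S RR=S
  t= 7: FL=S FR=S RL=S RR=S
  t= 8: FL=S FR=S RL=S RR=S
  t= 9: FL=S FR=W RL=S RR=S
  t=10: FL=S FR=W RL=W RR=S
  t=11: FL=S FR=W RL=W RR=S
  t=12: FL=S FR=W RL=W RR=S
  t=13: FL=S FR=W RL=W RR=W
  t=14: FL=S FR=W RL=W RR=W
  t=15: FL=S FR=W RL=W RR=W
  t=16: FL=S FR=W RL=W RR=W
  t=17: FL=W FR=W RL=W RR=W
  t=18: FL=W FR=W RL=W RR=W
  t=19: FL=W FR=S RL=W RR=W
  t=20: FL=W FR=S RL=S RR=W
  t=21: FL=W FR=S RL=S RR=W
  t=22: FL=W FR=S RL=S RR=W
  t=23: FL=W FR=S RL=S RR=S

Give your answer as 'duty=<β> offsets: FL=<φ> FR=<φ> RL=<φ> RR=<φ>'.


duty=14 offsets: FL=21 FR=5 RL=4 RR=1

duty β = stance ticks per leg = 14
FL: stance ticks = 14; W→S at t=3 → φ=21
FR: stance ticks = 14; W→S at t=19 → φ=5
RL: stance ticks = 14; W→S at t=20 → φ=4
RR: stance ticks = 14; W→S at t=23 → φ=1


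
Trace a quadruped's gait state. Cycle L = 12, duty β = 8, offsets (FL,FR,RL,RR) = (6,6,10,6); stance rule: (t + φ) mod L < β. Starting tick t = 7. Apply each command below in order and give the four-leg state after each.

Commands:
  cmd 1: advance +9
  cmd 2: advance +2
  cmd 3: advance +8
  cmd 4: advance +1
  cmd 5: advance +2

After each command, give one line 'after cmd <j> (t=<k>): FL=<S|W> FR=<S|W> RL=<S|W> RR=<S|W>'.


start t=7: FL=S FR=S RL=S RR=S
cmd 1: advance +9 → t=16, phase=(10,10,2,10) → FL=W FR=W RL=S RR=W
cmd 2: advance +2 → t=18, phase=(0,0,4,0) → FL=S FR=S RL=S RR=S
cmd 3: advance +8 → t=26, phase=(8,8,0,8) → FL=W FR=W RL=S RR=W
cmd 4: advance +1 → t=27, phase=(9,9,1,9) → FL=W FR=W RL=S RR=W
cmd 5: advance +2 → t=29, phase=(11,11,3,11) → FL=W FR=W RL=S RR=W

after cmd 1 (t=16): FL=W FR=W RL=S RR=W
after cmd 2 (t=18): FL=S FR=S RL=S RR=S
after cmd 3 (t=26): FL=W FR=W RL=S RR=W
after cmd 4 (t=27): FL=W FR=W RL=S RR=W
after cmd 5 (t=29): FL=W FR=W RL=S RR=W


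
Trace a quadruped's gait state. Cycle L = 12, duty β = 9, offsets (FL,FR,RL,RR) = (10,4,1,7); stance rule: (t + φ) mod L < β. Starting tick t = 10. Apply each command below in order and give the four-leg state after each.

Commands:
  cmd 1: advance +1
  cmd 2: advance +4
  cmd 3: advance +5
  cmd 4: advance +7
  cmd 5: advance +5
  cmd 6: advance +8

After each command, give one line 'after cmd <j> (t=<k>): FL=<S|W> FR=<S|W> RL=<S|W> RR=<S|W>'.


after cmd 1 (t=11): FL=W FR=S RL=S RR=S
after cmd 2 (t=15): FL=S FR=S RL=S RR=W
after cmd 3 (t=20): FL=S FR=S RL=W RR=S
after cmd 4 (t=27): FL=S FR=S RL=S RR=W
after cmd 5 (t=32): FL=S FR=S RL=W RR=S
after cmd 6 (t=40): FL=S FR=S RL=S RR=W

start t=10: FL=S FR=S RL=W RR=S
cmd 1: advance +1 → t=11, phase=(9,3,0,6) → FL=W FR=S RL=S RR=S
cmd 2: advance +4 → t=15, phase=(1,7,4,10) → FL=S FR=S RL=S RR=W
cmd 3: advance +5 → t=20, phase=(6,0,9,3) → FL=S FR=S RL=W RR=S
cmd 4: advance +7 → t=27, phase=(1,7,4,10) → FL=S FR=S RL=S RR=W
cmd 5: advance +5 → t=32, phase=(6,0,9,3) → FL=S FR=S RL=W RR=S
cmd 6: advance +8 → t=40, phase=(2,8,5,11) → FL=S FR=S RL=S RR=W


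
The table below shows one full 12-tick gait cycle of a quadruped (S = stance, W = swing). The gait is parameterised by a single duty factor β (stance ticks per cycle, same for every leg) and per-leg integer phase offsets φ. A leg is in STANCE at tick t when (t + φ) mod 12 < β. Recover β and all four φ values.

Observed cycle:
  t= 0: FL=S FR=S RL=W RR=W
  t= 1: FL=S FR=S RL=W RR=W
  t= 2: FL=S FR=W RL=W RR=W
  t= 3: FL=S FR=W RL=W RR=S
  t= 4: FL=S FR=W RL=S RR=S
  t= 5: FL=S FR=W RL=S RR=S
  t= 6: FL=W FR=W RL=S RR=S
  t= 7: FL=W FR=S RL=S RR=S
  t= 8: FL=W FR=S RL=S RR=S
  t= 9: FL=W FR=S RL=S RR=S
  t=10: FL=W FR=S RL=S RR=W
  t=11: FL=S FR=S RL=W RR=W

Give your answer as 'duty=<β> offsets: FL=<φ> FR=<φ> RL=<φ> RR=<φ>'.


duty=7 offsets: FL=1 FR=5 RL=8 RR=9

duty β = stance ticks per leg = 7
FL: stance ticks = 7; W→S at t=11 → φ=1
FR: stance ticks = 7; W→S at t=7 → φ=5
RL: stance ticks = 7; W→S at t=4 → φ=8
RR: stance ticks = 7; W→S at t=3 → φ=9


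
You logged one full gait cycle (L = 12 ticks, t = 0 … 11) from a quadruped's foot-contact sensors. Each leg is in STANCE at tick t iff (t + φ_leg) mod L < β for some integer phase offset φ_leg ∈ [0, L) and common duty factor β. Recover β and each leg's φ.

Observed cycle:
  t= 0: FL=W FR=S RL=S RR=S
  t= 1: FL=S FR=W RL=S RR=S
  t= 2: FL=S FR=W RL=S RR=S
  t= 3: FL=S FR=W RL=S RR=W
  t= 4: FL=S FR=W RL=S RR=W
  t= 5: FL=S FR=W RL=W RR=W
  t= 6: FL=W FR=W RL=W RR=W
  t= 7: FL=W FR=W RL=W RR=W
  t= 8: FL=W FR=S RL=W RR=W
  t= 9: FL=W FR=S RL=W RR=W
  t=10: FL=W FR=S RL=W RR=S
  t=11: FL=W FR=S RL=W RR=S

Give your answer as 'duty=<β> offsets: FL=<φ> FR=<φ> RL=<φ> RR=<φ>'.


duty=5 offsets: FL=11 FR=4 RL=0 RR=2

duty β = stance ticks per leg = 5
FL: stance ticks = 5; W→S at t=1 → φ=11
FR: stance ticks = 5; W→S at t=8 → φ=4
RL: stance ticks = 5; W→S at t=0 → φ=0
RR: stance ticks = 5; W→S at t=10 → φ=2


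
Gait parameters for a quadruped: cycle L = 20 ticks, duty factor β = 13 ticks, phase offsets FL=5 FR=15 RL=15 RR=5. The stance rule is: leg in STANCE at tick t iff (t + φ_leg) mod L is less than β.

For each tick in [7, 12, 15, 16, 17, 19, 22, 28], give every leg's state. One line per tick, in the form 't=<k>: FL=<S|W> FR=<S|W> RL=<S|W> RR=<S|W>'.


t=7: phase=(12,2,2,12) vs β=13 → FL=S FR=S RL=S RR=S
t=12: phase=(17,7,7,17) vs β=13 → FL=W FR=S RL=S RR=W
t=15: phase=(0,10,10,0) vs β=13 → FL=S FR=S RL=S RR=S
t=16: phase=(1,11,11,1) vs β=13 → FL=S FR=S RL=S RR=S
t=17: phase=(2,12,12,2) vs β=13 → FL=S FR=S RL=S RR=S
t=19: phase=(4,14,14,4) vs β=13 → FL=S FR=W RL=W RR=S
t=22: phase=(7,17,17,7) vs β=13 → FL=S FR=W RL=W RR=S
t=28: phase=(13,3,3,13) vs β=13 → FL=W FR=S RL=S RR=W

t=7: FL=S FR=S RL=S RR=S
t=12: FL=W FR=S RL=S RR=W
t=15: FL=S FR=S RL=S RR=S
t=16: FL=S FR=S RL=S RR=S
t=17: FL=S FR=S RL=S RR=S
t=19: FL=S FR=W RL=W RR=S
t=22: FL=S FR=W RL=W RR=S
t=28: FL=W FR=S RL=S RR=W


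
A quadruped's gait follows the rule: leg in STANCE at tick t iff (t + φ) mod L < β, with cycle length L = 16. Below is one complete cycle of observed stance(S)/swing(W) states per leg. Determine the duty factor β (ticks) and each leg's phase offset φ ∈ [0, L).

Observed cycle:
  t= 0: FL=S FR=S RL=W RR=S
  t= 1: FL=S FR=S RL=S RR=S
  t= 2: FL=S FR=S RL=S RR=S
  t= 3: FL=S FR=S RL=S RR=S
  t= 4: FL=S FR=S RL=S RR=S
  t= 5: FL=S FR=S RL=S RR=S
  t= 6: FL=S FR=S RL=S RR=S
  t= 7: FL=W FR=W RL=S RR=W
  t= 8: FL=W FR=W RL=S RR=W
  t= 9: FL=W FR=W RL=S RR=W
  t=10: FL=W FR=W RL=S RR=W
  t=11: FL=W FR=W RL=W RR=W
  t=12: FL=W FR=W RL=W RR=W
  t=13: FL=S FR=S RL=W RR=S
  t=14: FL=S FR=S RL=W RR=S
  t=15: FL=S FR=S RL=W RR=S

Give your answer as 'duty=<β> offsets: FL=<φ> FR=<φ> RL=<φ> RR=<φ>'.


duty β = stance ticks per leg = 10
FL: stance ticks = 10; W→S at t=13 → φ=3
FR: stance ticks = 10; W→S at t=13 → φ=3
RL: stance ticks = 10; W→S at t=1 → φ=15
RR: stance ticks = 10; W→S at t=13 → φ=3

duty=10 offsets: FL=3 FR=3 RL=15 RR=3


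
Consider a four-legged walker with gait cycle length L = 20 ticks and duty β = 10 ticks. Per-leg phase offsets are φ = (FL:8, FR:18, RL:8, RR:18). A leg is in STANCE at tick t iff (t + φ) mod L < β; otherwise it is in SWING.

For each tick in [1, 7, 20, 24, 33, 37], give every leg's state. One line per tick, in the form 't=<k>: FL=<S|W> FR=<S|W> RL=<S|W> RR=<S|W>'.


t=1: FL=S FR=W RL=S RR=W
t=7: FL=W FR=S RL=W RR=S
t=20: FL=S FR=W RL=S RR=W
t=24: FL=W FR=S RL=W RR=S
t=33: FL=S FR=W RL=S RR=W
t=37: FL=S FR=W RL=S RR=W

t=1: phase=(9,19,9,19) vs β=10 → FL=S FR=W RL=S RR=W
t=7: phase=(15,5,15,5) vs β=10 → FL=W FR=S RL=W RR=S
t=20: phase=(8,18,8,18) vs β=10 → FL=S FR=W RL=S RR=W
t=24: phase=(12,2,12,2) vs β=10 → FL=W FR=S RL=W RR=S
t=33: phase=(1,11,1,11) vs β=10 → FL=S FR=W RL=S RR=W
t=37: phase=(5,15,5,15) vs β=10 → FL=S FR=W RL=S RR=W


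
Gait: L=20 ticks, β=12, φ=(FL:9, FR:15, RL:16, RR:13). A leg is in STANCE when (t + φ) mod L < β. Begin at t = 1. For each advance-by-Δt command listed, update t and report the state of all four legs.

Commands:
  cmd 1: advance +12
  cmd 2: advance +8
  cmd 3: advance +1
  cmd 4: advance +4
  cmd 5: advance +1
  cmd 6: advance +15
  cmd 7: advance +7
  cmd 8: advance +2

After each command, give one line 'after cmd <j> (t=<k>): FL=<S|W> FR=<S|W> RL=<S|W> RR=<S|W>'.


start t=1: FL=S FR=W RL=W RR=W
cmd 1: advance +12 → t=13, phase=(2,8,9,6) → FL=S FR=S RL=S RR=S
cmd 2: advance +8 → t=21, phase=(10,16,17,14) → FL=S FR=W RL=W RR=W
cmd 3: advance +1 → t=22, phase=(11,17,18,15) → FL=S FR=W RL=W RR=W
cmd 4: advance +4 → t=26, phase=(15,1,2,19) → FL=W FR=S RL=S RR=W
cmd 5: advance +1 → t=27, phase=(16,2,3,0) → FL=W FR=S RL=S RR=S
cmd 6: advance +15 → t=42, phase=(11,17,18,15) → FL=S FR=W RL=W RR=W
cmd 7: advance +7 → t=49, phase=(18,4,5,2) → FL=W FR=S RL=S RR=S
cmd 8: advance +2 → t=51, phase=(0,6,7,4) → FL=S FR=S RL=S RR=S

after cmd 1 (t=13): FL=S FR=S RL=S RR=S
after cmd 2 (t=21): FL=S FR=W RL=W RR=W
after cmd 3 (t=22): FL=S FR=W RL=W RR=W
after cmd 4 (t=26): FL=W FR=S RL=S RR=W
after cmd 5 (t=27): FL=W FR=S RL=S RR=S
after cmd 6 (t=42): FL=S FR=W RL=W RR=W
after cmd 7 (t=49): FL=W FR=S RL=S RR=S
after cmd 8 (t=51): FL=S FR=S RL=S RR=S


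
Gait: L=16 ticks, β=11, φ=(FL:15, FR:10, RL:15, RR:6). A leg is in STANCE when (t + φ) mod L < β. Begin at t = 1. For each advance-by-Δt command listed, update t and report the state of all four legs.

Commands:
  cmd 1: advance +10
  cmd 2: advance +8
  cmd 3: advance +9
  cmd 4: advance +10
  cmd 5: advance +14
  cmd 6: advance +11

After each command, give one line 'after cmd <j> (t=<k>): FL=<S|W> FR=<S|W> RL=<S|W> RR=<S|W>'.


start t=1: FL=S FR=W RL=S RR=S
cmd 1: advance +10 → t=11, phase=(10,5,10,1) → FL=S FR=S RL=S RR=S
cmd 2: advance +8 → t=19, phase=(2,13,2,9) → FL=S FR=W RL=S RR=S
cmd 3: advance +9 → t=28, phase=(11,6,11,2) → FL=W FR=S RL=W RR=S
cmd 4: advance +10 → t=38, phase=(5,0,5,12) → FL=S FR=S RL=S RR=W
cmd 5: advance +14 → t=52, phase=(3,14,3,10) → FL=S FR=W RL=S RR=S
cmd 6: advance +11 → t=63, phase=(14,9,14,5) → FL=W FR=S RL=W RR=S

after cmd 1 (t=11): FL=S FR=S RL=S RR=S
after cmd 2 (t=19): FL=S FR=W RL=S RR=S
after cmd 3 (t=28): FL=W FR=S RL=W RR=S
after cmd 4 (t=38): FL=S FR=S RL=S RR=W
after cmd 5 (t=52): FL=S FR=W RL=S RR=S
after cmd 6 (t=63): FL=W FR=S RL=W RR=S


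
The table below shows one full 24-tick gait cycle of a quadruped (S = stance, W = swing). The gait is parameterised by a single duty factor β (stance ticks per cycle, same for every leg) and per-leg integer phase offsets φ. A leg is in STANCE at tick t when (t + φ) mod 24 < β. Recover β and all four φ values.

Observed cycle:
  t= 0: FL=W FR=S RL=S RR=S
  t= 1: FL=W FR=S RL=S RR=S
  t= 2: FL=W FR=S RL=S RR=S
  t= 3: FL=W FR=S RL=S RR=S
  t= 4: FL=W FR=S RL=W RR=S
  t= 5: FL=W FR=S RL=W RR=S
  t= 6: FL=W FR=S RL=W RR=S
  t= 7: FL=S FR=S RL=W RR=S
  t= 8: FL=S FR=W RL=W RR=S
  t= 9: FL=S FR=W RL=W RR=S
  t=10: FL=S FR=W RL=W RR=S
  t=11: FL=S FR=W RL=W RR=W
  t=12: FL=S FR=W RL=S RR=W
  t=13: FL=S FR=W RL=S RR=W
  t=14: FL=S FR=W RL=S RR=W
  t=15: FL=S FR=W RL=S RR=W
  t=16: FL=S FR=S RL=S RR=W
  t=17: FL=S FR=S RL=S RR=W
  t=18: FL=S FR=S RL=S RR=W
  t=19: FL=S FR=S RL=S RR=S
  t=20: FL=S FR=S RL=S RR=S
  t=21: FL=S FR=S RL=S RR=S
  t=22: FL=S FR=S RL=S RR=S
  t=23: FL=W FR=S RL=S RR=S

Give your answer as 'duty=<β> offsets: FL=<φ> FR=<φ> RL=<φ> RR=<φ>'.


duty=16 offsets: FL=17 FR=8 RL=12 RR=5

duty β = stance ticks per leg = 16
FL: stance ticks = 16; W→S at t=7 → φ=17
FR: stance ticks = 16; W→S at t=16 → φ=8
RL: stance ticks = 16; W→S at t=12 → φ=12
RR: stance ticks = 16; W→S at t=19 → φ=5


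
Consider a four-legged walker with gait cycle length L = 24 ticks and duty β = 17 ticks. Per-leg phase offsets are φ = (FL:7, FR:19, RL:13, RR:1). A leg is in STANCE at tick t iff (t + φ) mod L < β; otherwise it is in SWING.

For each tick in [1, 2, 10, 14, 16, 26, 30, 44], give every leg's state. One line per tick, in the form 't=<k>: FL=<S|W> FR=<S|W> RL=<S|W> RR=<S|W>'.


t=1: FL=S FR=W RL=S RR=S
t=2: FL=S FR=W RL=S RR=S
t=10: FL=W FR=S RL=W RR=S
t=14: FL=W FR=S RL=S RR=S
t=16: FL=W FR=S RL=S RR=W
t=26: FL=S FR=W RL=S RR=S
t=30: FL=S FR=S RL=W RR=S
t=44: FL=S FR=S RL=S RR=W

t=1: phase=(8,20,14,2) vs β=17 → FL=S FR=W RL=S RR=S
t=2: phase=(9,21,15,3) vs β=17 → FL=S FR=W RL=S RR=S
t=10: phase=(17,5,23,11) vs β=17 → FL=W FR=S RL=W RR=S
t=14: phase=(21,9,3,15) vs β=17 → FL=W FR=S RL=S RR=S
t=16: phase=(23,11,5,17) vs β=17 → FL=W FR=S RL=S RR=W
t=26: phase=(9,21,15,3) vs β=17 → FL=S FR=W RL=S RR=S
t=30: phase=(13,1,19,7) vs β=17 → FL=S FR=S RL=W RR=S
t=44: phase=(3,15,9,21) vs β=17 → FL=S FR=S RL=S RR=W


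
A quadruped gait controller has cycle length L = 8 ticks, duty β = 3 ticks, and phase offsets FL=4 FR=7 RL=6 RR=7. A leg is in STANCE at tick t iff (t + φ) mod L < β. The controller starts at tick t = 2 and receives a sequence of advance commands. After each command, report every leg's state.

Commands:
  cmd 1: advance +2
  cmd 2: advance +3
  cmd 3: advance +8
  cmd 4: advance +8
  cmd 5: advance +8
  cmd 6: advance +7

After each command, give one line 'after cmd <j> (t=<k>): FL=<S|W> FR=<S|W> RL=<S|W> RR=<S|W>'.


start t=2: FL=W FR=S RL=S RR=S
cmd 1: advance +2 → t=4, phase=(0,3,2,3) → FL=S FR=W RL=S RR=W
cmd 2: advance +3 → t=7, phase=(3,6,5,6) → FL=W FR=W RL=W RR=W
cmd 3: advance +8 → t=15, phase=(3,6,5,6) → FL=W FR=W RL=W RR=W
cmd 4: advance +8 → t=23, phase=(3,6,5,6) → FL=W FR=W RL=W RR=W
cmd 5: advance +8 → t=31, phase=(3,6,5,6) → FL=W FR=W RL=W RR=W
cmd 6: advance +7 → t=38, phase=(2,5,4,5) → FL=S FR=W RL=W RR=W

after cmd 1 (t=4): FL=S FR=W RL=S RR=W
after cmd 2 (t=7): FL=W FR=W RL=W RR=W
after cmd 3 (t=15): FL=W FR=W RL=W RR=W
after cmd 4 (t=23): FL=W FR=W RL=W RR=W
after cmd 5 (t=31): FL=W FR=W RL=W RR=W
after cmd 6 (t=38): FL=S FR=W RL=W RR=W
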